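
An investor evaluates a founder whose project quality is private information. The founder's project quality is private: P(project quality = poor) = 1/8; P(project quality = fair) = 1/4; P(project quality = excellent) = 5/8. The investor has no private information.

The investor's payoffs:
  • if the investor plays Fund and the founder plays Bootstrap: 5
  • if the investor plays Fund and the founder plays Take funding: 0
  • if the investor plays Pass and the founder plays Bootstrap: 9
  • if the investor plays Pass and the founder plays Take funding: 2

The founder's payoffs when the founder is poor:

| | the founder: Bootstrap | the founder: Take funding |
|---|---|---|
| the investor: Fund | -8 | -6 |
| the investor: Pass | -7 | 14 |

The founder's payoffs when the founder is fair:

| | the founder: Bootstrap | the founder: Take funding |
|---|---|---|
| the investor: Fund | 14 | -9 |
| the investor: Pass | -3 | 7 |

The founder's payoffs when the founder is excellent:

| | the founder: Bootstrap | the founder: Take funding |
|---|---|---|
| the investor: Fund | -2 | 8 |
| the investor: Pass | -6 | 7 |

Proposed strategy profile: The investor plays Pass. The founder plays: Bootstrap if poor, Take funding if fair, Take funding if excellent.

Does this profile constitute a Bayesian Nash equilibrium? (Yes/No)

No

The investor plays Pass: E[Pass] = 1/8·(9) + 1/4·(2) + 5/8·(2) = 23/8; E[Fund] = 5/8. Best-responding. ✓
The founder (project quality poor), facing Pass: Bootstrap gives -7, Take funding gives 14. Proposed Bootstrap is not best — profitable deviation exists. ✗
The founder (project quality fair), facing Pass: Bootstrap gives -3, Take funding gives 7. Proposed Take funding is best. ✓
The founder (project quality excellent), facing Pass: Bootstrap gives -6, Take funding gives 7. Proposed Take funding is best. ✓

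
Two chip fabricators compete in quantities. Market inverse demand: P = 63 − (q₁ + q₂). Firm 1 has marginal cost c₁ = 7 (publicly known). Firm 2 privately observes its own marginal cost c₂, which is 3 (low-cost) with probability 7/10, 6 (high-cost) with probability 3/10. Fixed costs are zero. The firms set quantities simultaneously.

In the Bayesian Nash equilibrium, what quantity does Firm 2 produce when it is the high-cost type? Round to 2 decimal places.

19.68

Type-c best response for Firm 2: q₂(c) = (63 − c)/2 − q₁/2.
Firm 1 maximizes expected profit; its first-order condition is 63 − 2q₁ − E[q₂] − 7 = 0.
Substituting E[q₂] and solving: E[c₂] = 3.9, so q₁ = (63 − 2·7 + 3.9)/3 = 17.6333.
q₂(high-cost) = (63 − 6 − 17.6333)/2 = 19.6833.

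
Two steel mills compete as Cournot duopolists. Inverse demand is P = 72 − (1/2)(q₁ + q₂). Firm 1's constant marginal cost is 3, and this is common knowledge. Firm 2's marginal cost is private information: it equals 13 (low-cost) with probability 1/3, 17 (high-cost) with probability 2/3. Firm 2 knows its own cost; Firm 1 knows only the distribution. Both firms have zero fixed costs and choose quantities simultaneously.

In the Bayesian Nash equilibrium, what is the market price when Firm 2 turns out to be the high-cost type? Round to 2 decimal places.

30.89

Type-c best response for Firm 2: q₂(c) = (72 − c) − q₁/2.
Firm 1 maximizes expected profit; its first-order condition is 72 − q₁ − (1/2)E[q₂] − 3 = 0.
Substituting E[q₂] and solving: E[c₂] = 15.6667, so q₁ = (72 − 2·3 + 15.6667)/(3/2) = 54.4444.
q₂(high-cost) = 27.7778, so P = 72 − (1/2)·(54.4444 + 27.7778) = 30.8889.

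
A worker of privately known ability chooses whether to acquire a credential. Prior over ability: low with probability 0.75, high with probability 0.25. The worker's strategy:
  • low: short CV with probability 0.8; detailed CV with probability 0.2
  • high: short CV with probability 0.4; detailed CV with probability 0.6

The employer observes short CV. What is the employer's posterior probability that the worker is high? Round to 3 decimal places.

P(short CV) = 0.75·0.8 + 0.25·0.4 = 0.7
P(high | short CV) = (0.25·0.4) / 0.7 = 0.1 / 0.7 = 0.142857

0.143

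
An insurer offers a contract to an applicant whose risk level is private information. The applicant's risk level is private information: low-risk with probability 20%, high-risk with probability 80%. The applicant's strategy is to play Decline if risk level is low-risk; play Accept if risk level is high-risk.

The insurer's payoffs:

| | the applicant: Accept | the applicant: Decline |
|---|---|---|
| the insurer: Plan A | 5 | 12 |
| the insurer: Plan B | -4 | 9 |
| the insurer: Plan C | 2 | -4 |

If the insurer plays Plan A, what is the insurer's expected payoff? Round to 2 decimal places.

E[Plan A] = 0.2·12 + 0.8·5 = 2.4 + 4 = 6.4

6.40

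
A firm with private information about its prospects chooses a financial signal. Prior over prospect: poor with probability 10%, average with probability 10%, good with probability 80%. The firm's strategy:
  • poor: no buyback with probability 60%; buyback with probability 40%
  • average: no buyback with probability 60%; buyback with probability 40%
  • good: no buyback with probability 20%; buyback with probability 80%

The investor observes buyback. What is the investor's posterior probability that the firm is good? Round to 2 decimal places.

P(buyback) = 0.1·0.4 + 0.1·0.4 + 0.8·0.8 = 0.72
P(good | buyback) = (0.8·0.8) / 0.72 = 0.64 / 0.72 = 0.888889

0.89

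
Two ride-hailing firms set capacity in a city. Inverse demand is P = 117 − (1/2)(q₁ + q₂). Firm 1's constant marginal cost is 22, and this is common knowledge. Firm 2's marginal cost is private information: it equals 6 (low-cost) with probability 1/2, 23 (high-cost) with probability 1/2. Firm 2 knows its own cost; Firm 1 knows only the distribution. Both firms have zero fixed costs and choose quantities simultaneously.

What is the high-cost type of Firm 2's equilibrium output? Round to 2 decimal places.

Type-c best response for Firm 2: q₂(c) = (117 − c) − q₁/2.
Firm 1 maximizes expected profit; its first-order condition is 117 − q₁ − (1/2)E[q₂] − 22 = 0.
Substituting E[q₂] and solving: E[c₂] = 14.5, so q₁ = (117 − 2·22 + 14.5)/(3/2) = 58.3333.
q₂(high-cost) = (117 − 23 − (1/2)·58.3333) = 64.8333.

64.83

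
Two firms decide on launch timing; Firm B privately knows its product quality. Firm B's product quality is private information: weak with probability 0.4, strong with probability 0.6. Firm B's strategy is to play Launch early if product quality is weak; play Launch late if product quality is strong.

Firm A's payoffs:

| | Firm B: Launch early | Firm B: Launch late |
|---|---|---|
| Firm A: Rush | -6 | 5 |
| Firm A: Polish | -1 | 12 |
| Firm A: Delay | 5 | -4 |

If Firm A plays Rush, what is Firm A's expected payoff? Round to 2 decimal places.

Take the expectation over Firm B's product quality, weighting each type's action by its prior probability.
E[Rush] = 0.4·(-6) + 0.6·5 = (-2.4) + 3 = 0.6

0.60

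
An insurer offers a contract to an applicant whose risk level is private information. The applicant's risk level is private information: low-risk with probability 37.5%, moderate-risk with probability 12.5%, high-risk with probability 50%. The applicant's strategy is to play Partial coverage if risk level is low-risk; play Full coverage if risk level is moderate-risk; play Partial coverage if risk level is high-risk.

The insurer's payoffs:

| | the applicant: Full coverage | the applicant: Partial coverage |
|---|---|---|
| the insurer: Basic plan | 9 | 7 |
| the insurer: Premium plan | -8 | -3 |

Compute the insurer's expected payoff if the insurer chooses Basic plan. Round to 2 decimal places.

7.25

Take the expectation over the applicant's risk level, weighting each type's action by its prior probability.
E[Basic plan] = 0.375·7 + 0.125·9 + 0.5·7 = 2.625 + 1.125 + 3.5 = 7.25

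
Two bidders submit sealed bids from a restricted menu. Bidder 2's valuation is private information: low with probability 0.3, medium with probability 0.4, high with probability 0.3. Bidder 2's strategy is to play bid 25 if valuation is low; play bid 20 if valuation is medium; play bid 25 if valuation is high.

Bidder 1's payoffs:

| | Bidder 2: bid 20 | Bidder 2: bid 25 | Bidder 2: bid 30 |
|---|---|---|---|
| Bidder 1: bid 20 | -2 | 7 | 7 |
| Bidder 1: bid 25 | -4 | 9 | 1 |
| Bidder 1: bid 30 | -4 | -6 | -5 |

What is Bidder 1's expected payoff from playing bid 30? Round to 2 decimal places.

-5.20

E[bid 30] = 0.3·(-6) + 0.4·(-4) + 0.3·(-6) = (-1.8) + (-1.6) + (-1.8) = -5.2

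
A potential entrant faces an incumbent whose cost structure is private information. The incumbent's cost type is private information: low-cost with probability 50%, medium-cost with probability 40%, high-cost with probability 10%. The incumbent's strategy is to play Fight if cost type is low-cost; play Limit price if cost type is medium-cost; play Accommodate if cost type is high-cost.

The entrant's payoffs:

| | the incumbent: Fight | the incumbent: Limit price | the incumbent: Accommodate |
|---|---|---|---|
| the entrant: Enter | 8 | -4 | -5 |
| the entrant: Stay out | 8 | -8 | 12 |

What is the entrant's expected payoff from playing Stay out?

2

Take the expectation over the incumbent's cost type, weighting each type's action by its prior probability.
E[Stay out] = 0.5·8 + 0.4·(-8) + 0.1·12 = 4 + (-3.2) + 1.2 = 2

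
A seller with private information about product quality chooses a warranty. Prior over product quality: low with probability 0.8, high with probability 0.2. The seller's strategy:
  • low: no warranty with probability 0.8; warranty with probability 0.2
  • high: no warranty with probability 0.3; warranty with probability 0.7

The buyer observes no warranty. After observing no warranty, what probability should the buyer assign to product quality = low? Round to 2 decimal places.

0.91

P(no warranty) = 0.8·0.8 + 0.2·0.3 = 0.7
P(low | no warranty) = (0.8·0.8) / 0.7 = 0.64 / 0.7 = 0.914286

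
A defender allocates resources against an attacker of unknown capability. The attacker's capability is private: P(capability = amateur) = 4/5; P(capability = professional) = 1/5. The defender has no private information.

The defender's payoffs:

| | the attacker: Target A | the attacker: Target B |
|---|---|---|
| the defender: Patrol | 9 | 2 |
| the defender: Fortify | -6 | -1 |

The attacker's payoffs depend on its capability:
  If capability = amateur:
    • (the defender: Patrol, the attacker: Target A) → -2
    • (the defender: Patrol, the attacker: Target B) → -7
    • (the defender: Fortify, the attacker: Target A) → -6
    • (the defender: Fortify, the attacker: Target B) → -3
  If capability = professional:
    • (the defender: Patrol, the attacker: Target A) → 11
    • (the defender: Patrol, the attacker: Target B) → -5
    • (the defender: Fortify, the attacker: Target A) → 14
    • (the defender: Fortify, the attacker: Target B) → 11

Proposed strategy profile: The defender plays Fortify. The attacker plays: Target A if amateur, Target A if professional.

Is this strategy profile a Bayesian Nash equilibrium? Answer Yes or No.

A profile is a BNE iff every type of every player is best-responding given beliefs about the other side.
The defender plays Fortify: E[Fortify] = 4/5·(-6) + 1/5·(-6) = -6; E[Patrol] = 9. Not best-responding. ✗
The attacker (capability amateur), facing Fortify: Target A gives -6, Target B gives -3. Proposed Target A is not best — profitable deviation exists. ✗
The attacker (capability professional), facing Fortify: Target A gives 14, Target B gives 11. Proposed Target A is best. ✓

No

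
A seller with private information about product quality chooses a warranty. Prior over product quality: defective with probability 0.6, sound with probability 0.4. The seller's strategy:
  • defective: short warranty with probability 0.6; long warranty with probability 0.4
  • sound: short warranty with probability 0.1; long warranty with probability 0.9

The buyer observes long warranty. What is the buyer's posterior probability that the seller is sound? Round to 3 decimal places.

P(long warranty) = 0.6·0.4 + 0.4·0.9 = 0.6
P(sound | long warranty) = (0.4·0.9) / 0.6 = 0.36 / 0.6 = 0.6

0.600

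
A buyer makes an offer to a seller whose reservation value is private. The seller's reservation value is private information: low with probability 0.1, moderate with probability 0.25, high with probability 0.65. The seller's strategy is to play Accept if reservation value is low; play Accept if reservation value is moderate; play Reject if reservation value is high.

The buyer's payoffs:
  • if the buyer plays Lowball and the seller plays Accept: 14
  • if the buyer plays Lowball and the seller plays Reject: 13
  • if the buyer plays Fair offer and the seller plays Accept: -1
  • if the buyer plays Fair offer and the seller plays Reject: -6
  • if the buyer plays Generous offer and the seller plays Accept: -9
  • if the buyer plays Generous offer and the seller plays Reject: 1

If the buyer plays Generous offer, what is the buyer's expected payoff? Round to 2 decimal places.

-2.50

Take the expectation over the seller's reservation value, weighting each type's action by its prior probability.
E[Generous offer] = 0.1·(-9) + 0.25·(-9) + 0.65·1 = (-0.9) + (-2.25) + 0.65 = -2.5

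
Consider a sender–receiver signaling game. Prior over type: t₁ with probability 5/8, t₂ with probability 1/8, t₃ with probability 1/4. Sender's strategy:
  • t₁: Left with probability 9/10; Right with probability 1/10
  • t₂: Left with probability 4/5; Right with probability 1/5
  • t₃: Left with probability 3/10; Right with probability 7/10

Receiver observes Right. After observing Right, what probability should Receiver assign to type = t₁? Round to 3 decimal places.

P(Right) = (5/8)·(1/10) + (1/8)·(1/5) + (1/4)·(7/10) = 21/80
P(t₁ | Right) = ((5/8)·(1/10)) / (21/80) = (1/16) / (21/80) = 5/21

0.238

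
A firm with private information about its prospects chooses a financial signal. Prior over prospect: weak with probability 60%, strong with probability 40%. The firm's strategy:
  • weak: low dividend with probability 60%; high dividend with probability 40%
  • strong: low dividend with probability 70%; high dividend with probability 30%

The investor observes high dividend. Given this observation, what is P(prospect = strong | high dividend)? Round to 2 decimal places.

Apply Bayes' rule using the sender's strategy as the likelihood.
P(high dividend) = 0.6·0.4 + 0.4·0.3 = 0.36
P(strong | high dividend) = (0.4·0.3) / 0.36 = 0.12 / 0.36 = 0.333333

0.33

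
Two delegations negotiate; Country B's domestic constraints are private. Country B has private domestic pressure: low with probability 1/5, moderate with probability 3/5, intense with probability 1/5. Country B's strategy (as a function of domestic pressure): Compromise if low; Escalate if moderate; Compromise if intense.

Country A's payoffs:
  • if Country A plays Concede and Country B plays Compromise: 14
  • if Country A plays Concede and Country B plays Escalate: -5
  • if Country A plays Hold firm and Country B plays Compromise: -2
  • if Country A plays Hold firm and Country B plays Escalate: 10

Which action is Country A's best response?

Hold firm

Compute Country A's expected payoff for each action, taking the expectation over Country B's type.
E[Concede] = 1/5·(14) + 3/5·(-5) + 1/5·(14) = 13/5
E[Hold firm] = 1/5·(-2) + 3/5·(10) + 1/5·(-2) = 26/5
Best response: Hold firm (26/5 is the largest).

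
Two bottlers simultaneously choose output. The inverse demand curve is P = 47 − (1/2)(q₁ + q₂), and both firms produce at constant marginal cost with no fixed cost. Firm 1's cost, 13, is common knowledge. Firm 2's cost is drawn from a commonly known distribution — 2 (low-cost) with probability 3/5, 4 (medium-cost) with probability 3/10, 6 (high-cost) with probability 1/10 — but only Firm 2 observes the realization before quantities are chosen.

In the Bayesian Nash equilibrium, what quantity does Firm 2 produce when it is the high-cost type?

33

Firm 2 with cost c maximizes (47 − (1/2)(q₁+q₂) − c)·q₂, giving q₂(c) = (47 − c − (1/2)q₁).
E[c₂] = 3/5·2 + 3/10·4 + 1/10·6 = 3
Firm 1's FOC against E[q₂] yields q₁ = (47 − 2·13 + E[c₂])/(3/2) = (47 − 26 + 3)/(3/2) = 16.
q₂(high-cost) = (47 − 6 − (1/2)·16) = 33.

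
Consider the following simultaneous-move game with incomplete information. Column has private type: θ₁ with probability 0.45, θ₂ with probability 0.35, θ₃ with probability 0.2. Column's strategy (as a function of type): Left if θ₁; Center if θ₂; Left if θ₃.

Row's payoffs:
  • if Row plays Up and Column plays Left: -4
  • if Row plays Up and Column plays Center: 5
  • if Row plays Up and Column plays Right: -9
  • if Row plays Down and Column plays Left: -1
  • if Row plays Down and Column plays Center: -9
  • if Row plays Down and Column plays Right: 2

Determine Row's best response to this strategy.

Up

E[Up] = 0.45·(-4) + 0.35·(5) + 0.2·(-4) = -0.85
E[Down] = 0.45·(-1) + 0.35·(-9) + 0.2·(-1) = -3.8
Best response: Up (-0.85 is the largest).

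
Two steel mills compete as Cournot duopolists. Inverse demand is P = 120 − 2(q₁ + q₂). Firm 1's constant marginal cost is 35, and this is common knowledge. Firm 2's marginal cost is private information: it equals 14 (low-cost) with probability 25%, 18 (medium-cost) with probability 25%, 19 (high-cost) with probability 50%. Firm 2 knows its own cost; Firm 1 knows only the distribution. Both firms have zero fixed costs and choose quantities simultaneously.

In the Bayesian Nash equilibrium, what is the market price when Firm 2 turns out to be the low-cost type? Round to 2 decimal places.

55.75

Type-c best response for Firm 2: q₂(c) = (120 − c)/4 − q₁/2.
Firm 1 maximizes expected profit; its first-order condition is 120 − 4q₁ − 2E[q₂] − 35 = 0.
Substituting E[q₂] and solving: E[c₂] = 17.5, so q₁ = (120 − 2·35 + 17.5)/6 = 11.25.
q₂(low-cost) = 20.875, so P = 120 − 2·(11.25 + 20.875) = 55.75.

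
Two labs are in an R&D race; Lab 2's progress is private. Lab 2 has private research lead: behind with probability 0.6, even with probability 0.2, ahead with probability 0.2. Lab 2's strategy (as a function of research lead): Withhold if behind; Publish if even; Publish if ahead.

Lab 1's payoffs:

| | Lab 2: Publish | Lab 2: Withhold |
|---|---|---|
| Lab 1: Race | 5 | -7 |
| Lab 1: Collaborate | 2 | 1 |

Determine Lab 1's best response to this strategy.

E[Race] = 0.6·(-7) + 0.2·(5) + 0.2·(5) = -2.2
E[Collaborate] = 0.6·(1) + 0.2·(2) + 0.2·(2) = 1.4
Best response: Collaborate (1.4 is the largest).

Collaborate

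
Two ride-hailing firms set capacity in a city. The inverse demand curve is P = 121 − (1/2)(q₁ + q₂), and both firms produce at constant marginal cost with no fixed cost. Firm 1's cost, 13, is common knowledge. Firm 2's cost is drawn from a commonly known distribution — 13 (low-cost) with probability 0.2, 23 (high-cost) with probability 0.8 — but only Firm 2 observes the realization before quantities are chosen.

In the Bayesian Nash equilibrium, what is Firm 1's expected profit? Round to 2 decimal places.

Type-c best response for Firm 2: q₂(c) = (121 − c) − q₁/2.
Firm 1 maximizes expected profit; its first-order condition is 121 − q₁ − (1/2)E[q₂] − 13 = 0.
Substituting E[q₂] and solving: E[c₂] = 21, so q₁ = (121 − 2·13 + 21)/(3/2) = 77.3333.
E[P] = 121 − (1/2)·(q₁ + E[q₂]) = 51.6667; Firm 1's expected profit = (E[P] − 13)·q₁ = (51.6667 − 13)·77.3333 = 2990.22.

2990.22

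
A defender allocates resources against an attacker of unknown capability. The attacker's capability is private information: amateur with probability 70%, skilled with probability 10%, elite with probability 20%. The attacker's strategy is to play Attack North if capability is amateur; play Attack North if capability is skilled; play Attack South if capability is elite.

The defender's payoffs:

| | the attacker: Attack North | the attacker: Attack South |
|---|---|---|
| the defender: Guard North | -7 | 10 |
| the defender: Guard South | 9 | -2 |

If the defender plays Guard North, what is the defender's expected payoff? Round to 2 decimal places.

-3.60

E[Guard North] = 0.7·(-7) + 0.1·(-7) + 0.2·10 = (-4.9) + (-0.7) + 2 = -3.6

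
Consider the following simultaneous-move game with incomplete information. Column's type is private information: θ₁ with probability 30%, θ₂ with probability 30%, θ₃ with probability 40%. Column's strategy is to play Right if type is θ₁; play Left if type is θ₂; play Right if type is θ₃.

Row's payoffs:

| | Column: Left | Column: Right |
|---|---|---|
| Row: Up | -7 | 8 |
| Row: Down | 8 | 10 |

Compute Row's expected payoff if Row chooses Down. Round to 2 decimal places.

9.40

E[Down] = 0.3·10 + 0.3·8 + 0.4·10 = 3 + 2.4 + 4 = 9.4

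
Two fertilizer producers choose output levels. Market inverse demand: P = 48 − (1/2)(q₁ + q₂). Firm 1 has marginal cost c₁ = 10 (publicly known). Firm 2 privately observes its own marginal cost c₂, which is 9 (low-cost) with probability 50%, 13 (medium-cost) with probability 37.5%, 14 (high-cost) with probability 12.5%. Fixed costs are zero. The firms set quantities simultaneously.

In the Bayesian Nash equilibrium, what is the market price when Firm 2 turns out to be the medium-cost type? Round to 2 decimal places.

Each type of Firm 2 best-responds to q₁; Firm 1 best-responds to the expected q₂ over Firm 2's types.
Firm 2 with cost c maximizes (48 − (1/2)(q₁+q₂) − c)·q₂, giving q₂(c) = (48 − c − (1/2)q₁).
E[c₂] = 0.5·9 + 0.375·13 + 0.125·14 = 11.125
Firm 1's FOC against E[q₂] yields q₁ = (48 − 2·10 + E[c₂])/(3/2) = (48 − 20 + 11.125)/(3/2) = 26.0833.
q₂(medium-cost) = 21.9583, so P = 48 − (1/2)·(26.0833 + 21.9583) = 23.9792.

23.98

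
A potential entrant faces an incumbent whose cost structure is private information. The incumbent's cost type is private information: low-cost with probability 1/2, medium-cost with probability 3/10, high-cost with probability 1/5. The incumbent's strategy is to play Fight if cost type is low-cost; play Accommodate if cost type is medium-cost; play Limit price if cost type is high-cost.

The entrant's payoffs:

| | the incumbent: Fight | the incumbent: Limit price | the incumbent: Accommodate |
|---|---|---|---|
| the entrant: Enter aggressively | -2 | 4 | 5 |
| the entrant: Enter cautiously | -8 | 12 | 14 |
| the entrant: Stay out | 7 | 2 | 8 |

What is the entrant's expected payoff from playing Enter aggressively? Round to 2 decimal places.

1.30

E[Enter aggressively] = 1/2·(-2) + 3/10·5 + 1/5·4 = (-1) + 3/2 + 4/5 = 13/10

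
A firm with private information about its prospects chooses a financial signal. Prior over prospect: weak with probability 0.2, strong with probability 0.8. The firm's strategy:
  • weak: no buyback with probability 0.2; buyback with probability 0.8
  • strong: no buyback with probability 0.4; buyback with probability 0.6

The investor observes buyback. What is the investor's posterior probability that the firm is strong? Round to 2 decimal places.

Apply Bayes' rule using the sender's strategy as the likelihood.
P(buyback) = 0.2·0.8 + 0.8·0.6 = 0.64
P(strong | buyback) = (0.8·0.6) / 0.64 = 0.48 / 0.64 = 0.75

0.75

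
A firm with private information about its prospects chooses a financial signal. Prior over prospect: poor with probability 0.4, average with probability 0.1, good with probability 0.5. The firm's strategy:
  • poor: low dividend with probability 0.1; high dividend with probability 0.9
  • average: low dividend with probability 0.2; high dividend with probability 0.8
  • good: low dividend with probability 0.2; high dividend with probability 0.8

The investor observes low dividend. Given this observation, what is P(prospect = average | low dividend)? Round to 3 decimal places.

Apply Bayes' rule using the sender's strategy as the likelihood.
P(low dividend) = 0.4·0.1 + 0.1·0.2 + 0.5·0.2 = 0.16
P(average | low dividend) = (0.1·0.2) / 0.16 = 0.02 / 0.16 = 0.125

0.125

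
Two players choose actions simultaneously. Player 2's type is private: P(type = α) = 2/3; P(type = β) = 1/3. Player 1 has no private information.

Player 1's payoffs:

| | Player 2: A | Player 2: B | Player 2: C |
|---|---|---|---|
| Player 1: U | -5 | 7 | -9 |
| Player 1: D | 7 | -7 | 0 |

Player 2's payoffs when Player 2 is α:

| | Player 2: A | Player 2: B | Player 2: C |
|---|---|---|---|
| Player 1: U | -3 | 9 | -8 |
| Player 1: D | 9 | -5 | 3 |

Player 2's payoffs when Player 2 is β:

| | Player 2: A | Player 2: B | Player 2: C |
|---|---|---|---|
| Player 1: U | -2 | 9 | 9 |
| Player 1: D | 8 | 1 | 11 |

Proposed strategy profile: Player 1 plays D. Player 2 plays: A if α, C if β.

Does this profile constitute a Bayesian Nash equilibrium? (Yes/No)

Yes

Player 1 plays D: E[D] = 2/3·(7) + 1/3·(0) = 14/3; E[U] = -19/3. Best-responding. ✓
Player 2 (type α), facing D: A gives 9, B gives -5, C gives 3. Proposed A is best. ✓
Player 2 (type β), facing D: A gives 8, B gives 1, C gives 11. Proposed C is best. ✓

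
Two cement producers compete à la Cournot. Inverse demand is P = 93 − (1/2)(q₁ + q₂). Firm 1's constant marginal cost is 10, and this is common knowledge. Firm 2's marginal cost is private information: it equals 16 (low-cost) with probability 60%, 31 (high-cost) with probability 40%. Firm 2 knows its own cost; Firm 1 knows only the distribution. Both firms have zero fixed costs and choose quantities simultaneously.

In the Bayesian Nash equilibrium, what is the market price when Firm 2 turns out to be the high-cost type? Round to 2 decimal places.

46.17

Firm 2 with cost c maximizes (93 − (1/2)(q₁+q₂) − c)·q₂, giving q₂(c) = (93 − c − (1/2)q₁).
E[c₂] = 0.6·16 + 0.4·31 = 22
Firm 1's FOC against E[q₂] yields q₁ = (93 − 2·10 + E[c₂])/(3/2) = (93 − 20 + 22)/(3/2) = 63.3333.
q₂(high-cost) = 30.3333, so P = 93 − (1/2)·(63.3333 + 30.3333) = 46.1667.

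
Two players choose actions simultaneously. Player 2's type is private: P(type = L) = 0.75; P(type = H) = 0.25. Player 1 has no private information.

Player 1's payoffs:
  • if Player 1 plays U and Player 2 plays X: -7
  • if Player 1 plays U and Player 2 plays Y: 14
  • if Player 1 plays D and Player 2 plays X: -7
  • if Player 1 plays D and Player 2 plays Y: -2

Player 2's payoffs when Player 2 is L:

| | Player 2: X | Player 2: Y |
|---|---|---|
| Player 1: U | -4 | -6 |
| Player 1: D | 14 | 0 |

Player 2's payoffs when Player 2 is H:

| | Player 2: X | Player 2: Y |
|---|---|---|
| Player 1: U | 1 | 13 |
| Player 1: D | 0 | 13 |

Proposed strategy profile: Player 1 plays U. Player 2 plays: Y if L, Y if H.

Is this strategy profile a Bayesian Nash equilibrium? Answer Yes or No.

Player 1 plays U: E[U] = 0.75·(14) + 0.25·(14) = 14; E[D] = -2. Best-responding. ✓
Player 2 (type L), facing U: X gives -4, Y gives -6. Proposed Y is not best — profitable deviation exists. ✗
Player 2 (type H), facing U: X gives 1, Y gives 13. Proposed Y is best. ✓

No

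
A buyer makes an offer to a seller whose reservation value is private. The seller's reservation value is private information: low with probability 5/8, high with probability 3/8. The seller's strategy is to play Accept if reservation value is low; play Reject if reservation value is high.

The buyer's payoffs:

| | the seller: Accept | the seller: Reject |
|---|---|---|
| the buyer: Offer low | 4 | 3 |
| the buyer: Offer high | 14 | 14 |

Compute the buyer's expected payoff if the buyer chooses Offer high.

14

Take the expectation over the seller's reservation value, weighting each type's action by its prior probability.
E[Offer high] = 5/8·14 + 3/8·14 = 35/4 + 21/4 = 14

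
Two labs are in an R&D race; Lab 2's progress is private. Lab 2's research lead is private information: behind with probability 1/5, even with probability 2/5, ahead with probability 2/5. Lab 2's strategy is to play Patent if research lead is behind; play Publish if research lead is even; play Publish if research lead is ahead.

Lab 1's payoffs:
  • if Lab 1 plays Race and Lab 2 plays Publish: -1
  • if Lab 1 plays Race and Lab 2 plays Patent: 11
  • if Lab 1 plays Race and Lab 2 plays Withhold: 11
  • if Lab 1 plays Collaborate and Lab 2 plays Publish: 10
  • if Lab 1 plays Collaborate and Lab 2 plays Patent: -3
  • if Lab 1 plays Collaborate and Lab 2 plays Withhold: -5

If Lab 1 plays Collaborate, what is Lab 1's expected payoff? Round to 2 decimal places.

Take the expectation over Lab 2's research lead, weighting each type's action by its prior probability.
E[Collaborate] = 1/5·(-3) + 2/5·10 + 2/5·10 = (-3/5) + 4 + 4 = 37/5

7.40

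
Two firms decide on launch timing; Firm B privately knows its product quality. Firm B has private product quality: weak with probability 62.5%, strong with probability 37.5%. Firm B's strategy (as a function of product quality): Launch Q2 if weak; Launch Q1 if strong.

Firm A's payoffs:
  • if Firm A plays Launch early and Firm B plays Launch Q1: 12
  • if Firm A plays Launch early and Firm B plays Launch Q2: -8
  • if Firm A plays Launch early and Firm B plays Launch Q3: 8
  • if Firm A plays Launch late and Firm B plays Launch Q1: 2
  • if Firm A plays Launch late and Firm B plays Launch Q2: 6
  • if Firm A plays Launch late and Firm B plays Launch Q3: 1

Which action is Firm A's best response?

Launch late

E[Launch early] = 0.625·(-8) + 0.375·(12) = -0.5
E[Launch late] = 0.625·(6) + 0.375·(2) = 4.5
Best response: Launch late (4.5 is the largest).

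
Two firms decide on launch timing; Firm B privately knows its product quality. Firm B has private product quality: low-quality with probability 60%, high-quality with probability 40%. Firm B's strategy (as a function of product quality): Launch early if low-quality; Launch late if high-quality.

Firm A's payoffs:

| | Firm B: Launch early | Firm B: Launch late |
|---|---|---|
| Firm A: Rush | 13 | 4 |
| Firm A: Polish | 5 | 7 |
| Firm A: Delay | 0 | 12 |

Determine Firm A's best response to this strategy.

Rush

E[Rush] = 0.6·(13) + 0.4·(4) = 9.4
E[Polish] = 0.6·(5) + 0.4·(7) = 5.8
E[Delay] = 0.6·(0) + 0.4·(12) = 4.8
Best response: Rush (9.4 is the largest).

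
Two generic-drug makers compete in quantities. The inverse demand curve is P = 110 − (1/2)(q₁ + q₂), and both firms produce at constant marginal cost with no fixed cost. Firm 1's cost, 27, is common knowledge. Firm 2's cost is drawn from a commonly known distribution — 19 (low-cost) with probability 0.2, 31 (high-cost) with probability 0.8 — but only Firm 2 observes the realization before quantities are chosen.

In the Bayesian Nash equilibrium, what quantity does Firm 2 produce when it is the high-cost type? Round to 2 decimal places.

50.80

Type-c best response for Firm 2: q₂(c) = (110 − c) − q₁/2.
Firm 1 maximizes expected profit; its first-order condition is 110 − q₁ − (1/2)E[q₂] − 27 = 0.
Substituting E[q₂] and solving: E[c₂] = 28.6, so q₁ = (110 − 2·27 + 28.6)/(3/2) = 56.4.
q₂(high-cost) = (110 − 31 − (1/2)·56.4) = 50.8.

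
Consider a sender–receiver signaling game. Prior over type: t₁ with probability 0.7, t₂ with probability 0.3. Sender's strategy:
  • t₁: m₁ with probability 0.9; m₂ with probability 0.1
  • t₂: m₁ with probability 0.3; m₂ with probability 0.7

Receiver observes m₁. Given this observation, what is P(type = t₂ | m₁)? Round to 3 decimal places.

0.125

P(m₁) = 0.7·0.9 + 0.3·0.3 = 0.72
P(t₂ | m₁) = (0.3·0.3) / 0.72 = 0.09 / 0.72 = 0.125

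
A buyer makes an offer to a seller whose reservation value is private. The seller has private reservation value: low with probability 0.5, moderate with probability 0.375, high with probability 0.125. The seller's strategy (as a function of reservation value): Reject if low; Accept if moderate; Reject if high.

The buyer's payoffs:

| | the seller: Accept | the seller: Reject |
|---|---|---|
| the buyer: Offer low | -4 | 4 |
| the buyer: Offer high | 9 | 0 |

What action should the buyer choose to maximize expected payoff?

Offer high

Compute the buyer's expected payoff for each action, taking the expectation over the seller's type.
E[Offer low] = 0.5·(4) + 0.375·(-4) + 0.125·(4) = 1
E[Offer high] = 0.5·(0) + 0.375·(9) + 0.125·(0) = 3.375
Best response: Offer high (3.375 is the largest).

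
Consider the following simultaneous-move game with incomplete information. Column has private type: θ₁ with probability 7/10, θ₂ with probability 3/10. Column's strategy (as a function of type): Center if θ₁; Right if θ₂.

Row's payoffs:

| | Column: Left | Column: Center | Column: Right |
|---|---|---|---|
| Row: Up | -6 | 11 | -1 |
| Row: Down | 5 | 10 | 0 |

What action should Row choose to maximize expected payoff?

E[Up] = 7/10·(11) + 3/10·(-1) = 37/5
E[Down] = 7/10·(10) + 3/10·(0) = 7
Best response: Up (37/5 is the largest).

Up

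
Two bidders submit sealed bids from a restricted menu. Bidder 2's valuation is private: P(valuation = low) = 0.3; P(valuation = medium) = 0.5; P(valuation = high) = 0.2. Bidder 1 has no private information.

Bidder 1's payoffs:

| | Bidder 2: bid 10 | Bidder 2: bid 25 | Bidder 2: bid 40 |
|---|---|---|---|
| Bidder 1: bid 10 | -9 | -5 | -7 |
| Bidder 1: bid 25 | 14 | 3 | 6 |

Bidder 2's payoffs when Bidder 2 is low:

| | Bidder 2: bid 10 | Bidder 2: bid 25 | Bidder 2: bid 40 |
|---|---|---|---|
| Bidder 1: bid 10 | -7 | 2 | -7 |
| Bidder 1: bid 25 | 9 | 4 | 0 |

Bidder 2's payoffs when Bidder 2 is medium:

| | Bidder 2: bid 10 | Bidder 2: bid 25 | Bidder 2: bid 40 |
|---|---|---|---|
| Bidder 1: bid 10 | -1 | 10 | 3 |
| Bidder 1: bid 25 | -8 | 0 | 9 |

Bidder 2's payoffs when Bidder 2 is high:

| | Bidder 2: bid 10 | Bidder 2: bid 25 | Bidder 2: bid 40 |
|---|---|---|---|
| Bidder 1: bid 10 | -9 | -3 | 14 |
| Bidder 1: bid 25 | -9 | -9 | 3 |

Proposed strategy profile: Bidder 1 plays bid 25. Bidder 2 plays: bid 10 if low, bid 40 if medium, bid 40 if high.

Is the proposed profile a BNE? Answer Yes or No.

Bidder 1 plays bid 25: E[bid 25] = 0.3·(14) + 0.5·(6) + 0.2·(6) = 8.4; E[bid 10] = -7.6. Best-responding. ✓
Bidder 2 (valuation low), facing bid 25: bid 10 gives 9, bid 25 gives 4, bid 40 gives 0. Proposed bid 10 is best. ✓
Bidder 2 (valuation medium), facing bid 25: bid 10 gives -8, bid 25 gives 0, bid 40 gives 9. Proposed bid 40 is best. ✓
Bidder 2 (valuation high), facing bid 25: bid 10 gives -9, bid 25 gives -9, bid 40 gives 3. Proposed bid 40 is best. ✓

Yes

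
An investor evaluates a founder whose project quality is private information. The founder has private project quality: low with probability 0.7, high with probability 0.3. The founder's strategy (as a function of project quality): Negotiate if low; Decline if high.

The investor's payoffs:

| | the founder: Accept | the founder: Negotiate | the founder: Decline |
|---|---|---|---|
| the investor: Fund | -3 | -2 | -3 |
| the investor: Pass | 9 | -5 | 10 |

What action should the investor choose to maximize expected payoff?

Pass

Compute the investor's expected payoff for each action, taking the expectation over the founder's type.
E[Fund] = 0.7·(-2) + 0.3·(-3) = -2.3
E[Pass] = 0.7·(-5) + 0.3·(10) = -0.5
Best response: Pass (-0.5 is the largest).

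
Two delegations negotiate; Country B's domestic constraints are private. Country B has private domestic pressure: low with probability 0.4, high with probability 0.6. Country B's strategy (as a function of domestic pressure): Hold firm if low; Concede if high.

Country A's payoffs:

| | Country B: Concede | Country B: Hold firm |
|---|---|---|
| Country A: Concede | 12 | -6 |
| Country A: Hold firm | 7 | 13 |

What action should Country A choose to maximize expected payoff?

Hold firm

Compute Country A's expected payoff for each action, taking the expectation over Country B's type.
E[Concede] = 0.4·(-6) + 0.6·(12) = 4.8
E[Hold firm] = 0.4·(13) + 0.6·(7) = 9.4
Best response: Hold firm (9.4 is the largest).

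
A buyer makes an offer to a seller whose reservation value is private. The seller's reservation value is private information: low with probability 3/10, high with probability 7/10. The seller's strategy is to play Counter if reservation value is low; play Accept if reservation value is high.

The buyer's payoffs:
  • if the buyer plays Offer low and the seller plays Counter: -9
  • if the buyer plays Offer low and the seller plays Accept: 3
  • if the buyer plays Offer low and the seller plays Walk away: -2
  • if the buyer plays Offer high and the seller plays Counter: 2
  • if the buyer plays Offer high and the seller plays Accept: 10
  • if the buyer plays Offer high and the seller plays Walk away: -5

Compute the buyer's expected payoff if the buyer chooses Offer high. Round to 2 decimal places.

E[Offer high] = 3/10·2 + 7/10·10 = 3/5 + 7 = 38/5

7.60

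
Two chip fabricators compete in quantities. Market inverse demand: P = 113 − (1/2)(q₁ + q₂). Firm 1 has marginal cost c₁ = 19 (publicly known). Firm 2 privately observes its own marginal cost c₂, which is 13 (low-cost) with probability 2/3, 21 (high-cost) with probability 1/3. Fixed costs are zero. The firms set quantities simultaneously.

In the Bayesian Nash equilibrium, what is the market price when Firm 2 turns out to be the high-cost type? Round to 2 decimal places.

51.89

Firm 2 with cost c maximizes (113 − (1/2)(q₁+q₂) − c)·q₂, giving q₂(c) = (113 − c − (1/2)q₁).
E[c₂] = 2/3·13 + 1/3·21 = 15.6667
Firm 1's FOC against E[q₂] yields q₁ = (113 − 2·19 + E[c₂])/(3/2) = (113 − 38 + 15.6667)/(3/2) = 60.4444.
q₂(high-cost) = 61.7778, so P = 113 − (1/2)·(60.4444 + 61.7778) = 51.8889.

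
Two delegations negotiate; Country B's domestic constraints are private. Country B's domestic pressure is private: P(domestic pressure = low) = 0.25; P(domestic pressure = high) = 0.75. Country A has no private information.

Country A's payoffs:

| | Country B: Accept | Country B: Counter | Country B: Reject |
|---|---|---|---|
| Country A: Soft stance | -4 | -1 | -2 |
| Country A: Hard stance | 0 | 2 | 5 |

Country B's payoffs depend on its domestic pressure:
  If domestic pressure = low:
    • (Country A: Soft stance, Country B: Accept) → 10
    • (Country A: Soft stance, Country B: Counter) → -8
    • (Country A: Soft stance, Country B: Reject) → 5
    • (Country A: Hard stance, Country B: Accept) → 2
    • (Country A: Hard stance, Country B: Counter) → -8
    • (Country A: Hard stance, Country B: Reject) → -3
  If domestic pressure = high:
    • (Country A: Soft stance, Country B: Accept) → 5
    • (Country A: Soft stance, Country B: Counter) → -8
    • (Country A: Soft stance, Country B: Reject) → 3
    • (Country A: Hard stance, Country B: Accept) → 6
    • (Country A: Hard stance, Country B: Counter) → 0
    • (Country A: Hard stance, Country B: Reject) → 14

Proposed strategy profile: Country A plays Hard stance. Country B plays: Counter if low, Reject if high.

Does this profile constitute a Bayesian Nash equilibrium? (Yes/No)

No

A profile is a BNE iff every type of every player is best-responding given beliefs about the other side.
Country A plays Hard stance: E[Hard stance] = 0.25·(2) + 0.75·(5) = 4.25; E[Soft stance] = -1.75. Best-responding. ✓
Country B (domestic pressure low), facing Hard stance: Accept gives 2, Counter gives -8, Reject gives -3. Proposed Counter is not best — profitable deviation exists. ✗
Country B (domestic pressure high), facing Hard stance: Accept gives 6, Counter gives 0, Reject gives 14. Proposed Reject is best. ✓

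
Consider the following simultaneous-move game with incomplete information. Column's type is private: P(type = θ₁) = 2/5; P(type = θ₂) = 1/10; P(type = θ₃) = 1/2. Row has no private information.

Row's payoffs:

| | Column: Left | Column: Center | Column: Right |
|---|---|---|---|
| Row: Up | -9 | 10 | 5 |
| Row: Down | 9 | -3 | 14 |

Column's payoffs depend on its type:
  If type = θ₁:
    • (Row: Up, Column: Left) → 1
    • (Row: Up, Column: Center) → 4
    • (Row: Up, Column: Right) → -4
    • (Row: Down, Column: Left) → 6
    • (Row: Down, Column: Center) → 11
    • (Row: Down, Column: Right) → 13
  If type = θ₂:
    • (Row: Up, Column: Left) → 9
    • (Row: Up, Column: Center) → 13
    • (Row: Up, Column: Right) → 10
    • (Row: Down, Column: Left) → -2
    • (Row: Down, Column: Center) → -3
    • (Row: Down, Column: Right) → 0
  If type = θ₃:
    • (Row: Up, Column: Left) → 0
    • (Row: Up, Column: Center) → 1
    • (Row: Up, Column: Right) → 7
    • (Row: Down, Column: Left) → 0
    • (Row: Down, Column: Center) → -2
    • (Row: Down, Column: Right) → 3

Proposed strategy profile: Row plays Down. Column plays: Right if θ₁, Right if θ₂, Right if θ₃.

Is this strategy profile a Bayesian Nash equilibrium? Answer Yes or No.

Row plays Down: E[Down] = 2/5·(14) + 1/10·(14) + 1/2·(14) = 14; E[Up] = 5. Best-responding. ✓
Column (type θ₁), facing Down: Left gives 6, Center gives 11, Right gives 13. Proposed Right is best. ✓
Column (type θ₂), facing Down: Left gives -2, Center gives -3, Right gives 0. Proposed Right is best. ✓
Column (type θ₃), facing Down: Left gives 0, Center gives -2, Right gives 3. Proposed Right is best. ✓

Yes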